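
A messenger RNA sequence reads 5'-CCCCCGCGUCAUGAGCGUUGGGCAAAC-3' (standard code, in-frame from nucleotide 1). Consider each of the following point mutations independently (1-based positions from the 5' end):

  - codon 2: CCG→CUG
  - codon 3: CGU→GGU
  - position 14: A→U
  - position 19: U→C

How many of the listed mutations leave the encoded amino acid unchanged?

Codon 2: CCG (Pro) → CUG (Leu) — missense.
Codon 3: CGU (Arg) → GGU (Gly) — missense.
Codon 5: GAG (Glu) → GUG (Val) — missense.
Codon 7: UGG (Trp) → CGG (Arg) — missense.
Synonymous: 0 of 4.

0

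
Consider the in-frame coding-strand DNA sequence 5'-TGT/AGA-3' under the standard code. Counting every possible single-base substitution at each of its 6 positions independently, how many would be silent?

3

Codon 1 (TGT, Cys): 1 synonymous substitution.
Codon 2 (AGA, Arg): 2 synonymous substitutions.
Total: 1 + 2 = 3.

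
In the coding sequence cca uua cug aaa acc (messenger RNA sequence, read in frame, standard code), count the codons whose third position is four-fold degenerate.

Codon 1 CCA (Pro): third position 4-fold.
Codon 2 UUA (Leu): third position 2-fold.
Codon 3 CUG (Leu): third position 4-fold.
Codon 4 AAA (Lys): third position 2-fold.
Codon 5 ACC (Thr): third position 4-fold.
Four-fold degenerate third positions: 3.

3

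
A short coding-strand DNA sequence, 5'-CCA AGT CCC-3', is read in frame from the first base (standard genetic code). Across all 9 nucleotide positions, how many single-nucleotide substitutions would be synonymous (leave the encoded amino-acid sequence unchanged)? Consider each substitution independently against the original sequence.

7

Codon 1 (CCA, Pro): 3 synonymous substitutions.
Codon 2 (AGT, Ser): 1 synonymous substitution.
Codon 3 (CCC, Pro): 3 synonymous substitutions.
Total: 3 + 1 + 3 = 7.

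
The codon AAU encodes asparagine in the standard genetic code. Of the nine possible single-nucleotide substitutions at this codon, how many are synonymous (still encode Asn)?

Position 1: none → 0 synonymous.
Position 2: none → 0 synonymous.
Position 3: AAC → 1 synonymous.
Total: 0 + 0 + 1 = 1.

1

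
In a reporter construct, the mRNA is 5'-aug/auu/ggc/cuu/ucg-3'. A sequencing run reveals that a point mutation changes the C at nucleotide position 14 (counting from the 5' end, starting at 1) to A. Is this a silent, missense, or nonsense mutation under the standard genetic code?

nonsense

Position 14 falls in codon 5: UCG → Ser.
After the substitution the codon is UAG → Stop.
The new codon is a stop codon, so this is a nonsense mutation.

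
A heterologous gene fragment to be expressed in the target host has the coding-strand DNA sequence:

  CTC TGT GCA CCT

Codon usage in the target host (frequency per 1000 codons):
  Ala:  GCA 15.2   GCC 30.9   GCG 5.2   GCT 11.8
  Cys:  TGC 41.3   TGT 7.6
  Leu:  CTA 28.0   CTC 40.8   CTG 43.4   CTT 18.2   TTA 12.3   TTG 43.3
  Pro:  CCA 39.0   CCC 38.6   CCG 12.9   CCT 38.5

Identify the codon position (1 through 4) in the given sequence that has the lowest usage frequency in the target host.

2

Codon 1 CTC (Leu): 40.8 per 1000.
Codon 2 TGT (Cys): 7.6 per 1000.
Codon 3 GCA (Ala): 15.2 per 1000.
Codon 4 CCT (Pro): 38.5 per 1000.
Lowest frequency is 7.6 at codon 2.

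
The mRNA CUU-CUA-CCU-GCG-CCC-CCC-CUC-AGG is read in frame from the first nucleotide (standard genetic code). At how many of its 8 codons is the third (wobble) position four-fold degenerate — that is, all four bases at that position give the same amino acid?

7

Codon 1 CUU (Leu): third position 4-fold.
Codon 2 CUA (Leu): third position 4-fold.
Codon 3 CCU (Pro): third position 4-fold.
Codon 4 GCG (Ala): third position 4-fold.
Codon 5 CCC (Pro): third position 4-fold.
Codon 6 CCC (Pro): third position 4-fold.
Codon 7 CUC (Leu): third position 4-fold.
Codon 8 AGG (Arg): third position 2-fold.
Four-fold degenerate third positions: 7.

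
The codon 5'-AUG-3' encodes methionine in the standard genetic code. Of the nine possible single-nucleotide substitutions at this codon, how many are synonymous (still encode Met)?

Position 1: none → 0 synonymous.
Position 2: none → 0 synonymous.
Position 3: none → 0 synonymous.
Total: 0 + 0 + 0 = 0.

0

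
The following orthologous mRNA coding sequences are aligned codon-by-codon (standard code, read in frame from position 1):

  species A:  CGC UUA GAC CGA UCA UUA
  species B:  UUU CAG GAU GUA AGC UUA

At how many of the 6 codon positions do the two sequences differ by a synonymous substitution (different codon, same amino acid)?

2

Codon 1: CGC Arg / UUU Phe — nonsynonymous.
Codon 2: UUA Leu / CAG Gln — nonsynonymous.
Codon 3: GAC Asp / GAU Asp — synonymous.
Codon 4: CGA Arg / GUA Val — nonsynonymous.
Codon 5: UCA Ser / AGC Ser — synonymous.
Codon 6: UUA Leu / UUA Leu — identical.
Synonymous differences: 2.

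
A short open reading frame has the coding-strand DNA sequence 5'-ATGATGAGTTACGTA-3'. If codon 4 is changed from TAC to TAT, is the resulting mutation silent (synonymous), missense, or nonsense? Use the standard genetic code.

Position 12 falls in codon 4: TAC → Tyr.
After the substitution the codon is TAT → Tyr.
Both encode Tyr, so the change is synonymous.

silent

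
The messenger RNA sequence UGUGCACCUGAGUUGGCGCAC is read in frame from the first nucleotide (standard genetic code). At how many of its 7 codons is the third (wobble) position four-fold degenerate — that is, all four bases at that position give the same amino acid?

3

Codon 1 UGU (Cys): third position 2-fold.
Codon 2 GCA (Ala): third position 4-fold.
Codon 3 CCU (Pro): third position 4-fold.
Codon 4 GAG (Glu): third position 2-fold.
Codon 5 UUG (Leu): third position 2-fold.
Codon 6 GCG (Ala): third position 4-fold.
Codon 7 CAC (His): third position 2-fold.
Four-fold degenerate third positions: 3.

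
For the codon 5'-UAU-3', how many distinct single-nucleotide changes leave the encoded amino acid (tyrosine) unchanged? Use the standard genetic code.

1

Position 1: none → 0 synonymous.
Position 2: none → 0 synonymous.
Position 3: UAC → 1 synonymous.
Total: 0 + 0 + 1 = 1.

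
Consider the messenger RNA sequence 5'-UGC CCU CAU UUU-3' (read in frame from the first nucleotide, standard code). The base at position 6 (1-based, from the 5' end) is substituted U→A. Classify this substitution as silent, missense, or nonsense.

silent

Position 6 falls in codon 2: CCU → Pro.
After the substitution the codon is CCA → Pro.
Both encode Pro, so the change is synonymous.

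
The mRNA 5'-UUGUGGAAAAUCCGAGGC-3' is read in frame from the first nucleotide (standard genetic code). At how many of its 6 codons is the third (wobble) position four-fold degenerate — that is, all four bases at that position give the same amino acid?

2

Codon 1 UUG (Leu): third position 2-fold.
Codon 2 UGG (Trp): third position 1-fold.
Codon 3 AAA (Lys): third position 2-fold.
Codon 4 AUC (Ile): third position 3-fold.
Codon 5 CGA (Arg): third position 4-fold.
Codon 6 GGC (Gly): third position 4-fold.
Four-fold degenerate third positions: 2.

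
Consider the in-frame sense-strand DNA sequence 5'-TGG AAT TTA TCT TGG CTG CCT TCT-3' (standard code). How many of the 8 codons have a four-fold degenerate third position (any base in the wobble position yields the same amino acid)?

Codon 1 TGG (Trp): third position 1-fold.
Codon 2 AAT (Asn): third position 2-fold.
Codon 3 TTA (Leu): third position 2-fold.
Codon 4 TCT (Ser): third position 4-fold.
Codon 5 TGG (Trp): third position 1-fold.
Codon 6 CTG (Leu): third position 4-fold.
Codon 7 CCT (Pro): third position 4-fold.
Codon 8 TCT (Ser): third position 4-fold.
Four-fold degenerate third positions: 4.

4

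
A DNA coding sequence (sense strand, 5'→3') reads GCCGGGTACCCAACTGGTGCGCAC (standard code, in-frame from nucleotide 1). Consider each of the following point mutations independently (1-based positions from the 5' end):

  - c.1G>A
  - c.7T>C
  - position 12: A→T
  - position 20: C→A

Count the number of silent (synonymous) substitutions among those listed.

1

Codon 1: GCC (Ala) → ACC (Thr) — missense.
Codon 3: TAC (Tyr) → CAC (His) — missense.
Codon 4: CCA (Pro) → CCT (Pro) — synonymous.
Codon 7: GCG (Ala) → GAG (Glu) — missense.
Synonymous: 1 of 4.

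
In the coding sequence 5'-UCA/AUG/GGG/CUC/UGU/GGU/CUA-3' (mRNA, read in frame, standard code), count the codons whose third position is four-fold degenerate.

5

Codon 1 UCA (Ser): third position 4-fold.
Codon 2 AUG (Met): third position 1-fold.
Codon 3 GGG (Gly): third position 4-fold.
Codon 4 CUC (Leu): third position 4-fold.
Codon 5 UGU (Cys): third position 2-fold.
Codon 6 GGU (Gly): third position 4-fold.
Codon 7 CUA (Leu): third position 4-fold.
Four-fold degenerate third positions: 5.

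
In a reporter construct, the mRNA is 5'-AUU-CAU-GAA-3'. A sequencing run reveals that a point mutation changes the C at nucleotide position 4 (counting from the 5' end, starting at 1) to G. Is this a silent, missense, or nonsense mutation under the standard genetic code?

Position 4 falls in codon 2: CAU → His.
After the substitution the codon is GAU → Asp.
His ≠ Asp, so this is a missense mutation.

missense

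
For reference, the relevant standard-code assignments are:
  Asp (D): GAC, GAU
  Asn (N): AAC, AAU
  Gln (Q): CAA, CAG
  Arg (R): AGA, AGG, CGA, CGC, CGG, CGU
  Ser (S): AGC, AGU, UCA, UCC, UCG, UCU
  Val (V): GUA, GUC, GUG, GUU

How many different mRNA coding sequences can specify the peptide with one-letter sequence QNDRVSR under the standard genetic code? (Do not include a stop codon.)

Gln: 2 codons.
Asn: 2 codons.
Asp: 2 codons.
Arg: 6 codons.
Val: 4 codons.
Ser: 6 codons.
Arg: 6 codons.
2 × 2 × 2 × 6 × 4 × 6 × 6 = 6912.

6912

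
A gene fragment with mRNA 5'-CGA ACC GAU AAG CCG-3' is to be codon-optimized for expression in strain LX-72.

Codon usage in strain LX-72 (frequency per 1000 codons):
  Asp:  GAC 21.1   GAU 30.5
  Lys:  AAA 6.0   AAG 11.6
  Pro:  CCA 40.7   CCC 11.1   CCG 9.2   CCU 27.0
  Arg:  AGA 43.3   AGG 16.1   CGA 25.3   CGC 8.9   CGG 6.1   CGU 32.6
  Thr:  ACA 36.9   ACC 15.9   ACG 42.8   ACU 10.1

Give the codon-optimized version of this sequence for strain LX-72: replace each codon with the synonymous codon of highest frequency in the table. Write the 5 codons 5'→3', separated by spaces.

AGA ACG GAU AAG CCA

Codon 1 (Arg): best is AGA at 43.3.
Codon 2 (Thr): best is ACG at 42.8.
Codon 3 (Asp): best is GAU at 30.5.
Codon 4 (Lys): best is AAG at 11.6.
Codon 5 (Pro): best is CCA at 40.7.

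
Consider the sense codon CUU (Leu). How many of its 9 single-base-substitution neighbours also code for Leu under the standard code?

Position 1: none → 0 synonymous.
Position 2: none → 0 synonymous.
Position 3: CUC, CUA, CUG → 3 synonymous.
Total: 0 + 0 + 3 = 3.

3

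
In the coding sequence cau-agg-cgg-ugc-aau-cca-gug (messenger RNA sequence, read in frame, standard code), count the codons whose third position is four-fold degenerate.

Codon 1 CAU (His): third position 2-fold.
Codon 2 AGG (Arg): third position 2-fold.
Codon 3 CGG (Arg): third position 4-fold.
Codon 4 UGC (Cys): third position 2-fold.
Codon 5 AAU (Asn): third position 2-fold.
Codon 6 CCA (Pro): third position 4-fold.
Codon 7 GUG (Val): third position 4-fold.
Four-fold degenerate third positions: 3.

3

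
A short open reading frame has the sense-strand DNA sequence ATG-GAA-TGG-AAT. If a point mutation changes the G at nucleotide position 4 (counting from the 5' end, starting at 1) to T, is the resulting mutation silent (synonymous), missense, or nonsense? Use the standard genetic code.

Position 4 falls in codon 2: GAA → Glu.
After the substitution the codon is TAA → Stop.
The new codon is a stop codon, so this is a nonsense mutation.

nonsense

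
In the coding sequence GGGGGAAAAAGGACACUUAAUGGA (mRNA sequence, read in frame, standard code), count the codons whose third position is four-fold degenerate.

5

Codon 1 GGG (Gly): third position 4-fold.
Codon 2 GGA (Gly): third position 4-fold.
Codon 3 AAA (Lys): third position 2-fold.
Codon 4 AGG (Arg): third position 2-fold.
Codon 5 ACA (Thr): third position 4-fold.
Codon 6 CUU (Leu): third position 4-fold.
Codon 7 AAU (Asn): third position 2-fold.
Codon 8 GGA (Gly): third position 4-fold.
Four-fold degenerate third positions: 5.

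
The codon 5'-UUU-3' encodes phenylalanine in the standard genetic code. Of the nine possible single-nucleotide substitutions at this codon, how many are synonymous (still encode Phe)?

1

Position 1: none → 0 synonymous.
Position 2: none → 0 synonymous.
Position 3: UUC → 1 synonymous.
Total: 0 + 0 + 1 = 1.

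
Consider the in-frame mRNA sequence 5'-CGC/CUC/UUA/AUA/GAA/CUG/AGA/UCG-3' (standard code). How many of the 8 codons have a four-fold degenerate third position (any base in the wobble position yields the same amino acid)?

Codon 1 CGC (Arg): third position 4-fold.
Codon 2 CUC (Leu): third position 4-fold.
Codon 3 UUA (Leu): third position 2-fold.
Codon 4 AUA (Ile): third position 3-fold.
Codon 5 GAA (Glu): third position 2-fold.
Codon 6 CUG (Leu): third position 4-fold.
Codon 7 AGA (Arg): third position 2-fold.
Codon 8 UCG (Ser): third position 4-fold.
Four-fold degenerate third positions: 4.

4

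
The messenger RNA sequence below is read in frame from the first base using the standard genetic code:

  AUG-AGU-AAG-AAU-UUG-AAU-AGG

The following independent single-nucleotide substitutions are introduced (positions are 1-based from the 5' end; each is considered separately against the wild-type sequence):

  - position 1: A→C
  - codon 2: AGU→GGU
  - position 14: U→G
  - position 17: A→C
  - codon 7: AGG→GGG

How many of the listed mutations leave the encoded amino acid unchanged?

0

Codon 1: AUG (Met) → CUG (Leu) — missense.
Codon 2: AGU (Ser) → GGU (Gly) — missense.
Codon 5: UUG (Leu) → UGG (Trp) — missense.
Codon 6: AAU (Asn) → ACU (Thr) — missense.
Codon 7: AGG (Arg) → GGG (Gly) — missense.
Synonymous: 0 of 5.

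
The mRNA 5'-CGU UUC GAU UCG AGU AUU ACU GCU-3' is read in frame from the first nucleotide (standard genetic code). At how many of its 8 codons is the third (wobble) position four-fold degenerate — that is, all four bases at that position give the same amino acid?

4

Codon 1 CGU (Arg): third position 4-fold.
Codon 2 UUC (Phe): third position 2-fold.
Codon 3 GAU (Asp): third position 2-fold.
Codon 4 UCG (Ser): third position 4-fold.
Codon 5 AGU (Ser): third position 2-fold.
Codon 6 AUU (Ile): third position 3-fold.
Codon 7 ACU (Thr): third position 4-fold.
Codon 8 GCU (Ala): third position 4-fold.
Four-fold degenerate third positions: 4.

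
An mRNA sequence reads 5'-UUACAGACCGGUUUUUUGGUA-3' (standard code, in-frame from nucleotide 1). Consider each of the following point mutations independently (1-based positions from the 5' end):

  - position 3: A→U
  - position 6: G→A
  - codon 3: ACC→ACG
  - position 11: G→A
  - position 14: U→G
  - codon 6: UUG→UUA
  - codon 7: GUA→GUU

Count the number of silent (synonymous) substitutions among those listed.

Codon 1: UUA (Leu) → UUU (Phe) — missense.
Codon 2: CAG (Gln) → CAA (Gln) — synonymous.
Codon 3: ACC (Thr) → ACG (Thr) — synonymous.
Codon 4: GGU (Gly) → GAU (Asp) — missense.
Codon 5: UUU (Phe) → UGU (Cys) — missense.
Codon 6: UUG (Leu) → UUA (Leu) — synonymous.
Codon 7: GUA (Val) → GUU (Val) — synonymous.
Synonymous: 4 of 7.

4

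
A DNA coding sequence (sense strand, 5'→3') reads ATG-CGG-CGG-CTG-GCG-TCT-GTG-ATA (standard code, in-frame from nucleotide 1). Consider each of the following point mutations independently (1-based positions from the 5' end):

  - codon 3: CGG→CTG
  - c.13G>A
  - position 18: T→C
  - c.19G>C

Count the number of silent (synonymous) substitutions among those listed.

Codon 3: CGG (Arg) → CTG (Leu) — missense.
Codon 5: GCG (Ala) → ACG (Thr) — missense.
Codon 6: TCT (Ser) → TCC (Ser) — synonymous.
Codon 7: GTG (Val) → CTG (Leu) — missense.
Synonymous: 1 of 4.

1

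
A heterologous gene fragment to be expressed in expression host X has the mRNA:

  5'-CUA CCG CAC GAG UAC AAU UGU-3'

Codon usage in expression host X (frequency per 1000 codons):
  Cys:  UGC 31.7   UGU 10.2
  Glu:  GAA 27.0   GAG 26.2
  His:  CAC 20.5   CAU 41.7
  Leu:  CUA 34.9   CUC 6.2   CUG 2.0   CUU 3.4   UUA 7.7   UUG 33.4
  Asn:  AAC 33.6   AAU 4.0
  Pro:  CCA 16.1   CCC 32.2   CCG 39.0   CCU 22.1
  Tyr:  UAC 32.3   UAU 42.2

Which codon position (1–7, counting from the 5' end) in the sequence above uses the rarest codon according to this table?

Codon 1 CUA (Leu): 34.9 per 1000.
Codon 2 CCG (Pro): 39.0 per 1000.
Codon 3 CAC (His): 20.5 per 1000.
Codon 4 GAG (Glu): 26.2 per 1000.
Codon 5 UAC (Tyr): 32.3 per 1000.
Codon 6 AAU (Asn): 4.0 per 1000.
Codon 7 UGU (Cys): 10.2 per 1000.
Lowest frequency is 4.0 at codon 6.

6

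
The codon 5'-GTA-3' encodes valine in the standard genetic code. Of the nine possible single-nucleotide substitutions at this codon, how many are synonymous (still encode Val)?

3

Position 1: none → 0 synonymous.
Position 2: none → 0 synonymous.
Position 3: GTT, GTC, GTG → 3 synonymous.
Total: 0 + 0 + 3 = 3.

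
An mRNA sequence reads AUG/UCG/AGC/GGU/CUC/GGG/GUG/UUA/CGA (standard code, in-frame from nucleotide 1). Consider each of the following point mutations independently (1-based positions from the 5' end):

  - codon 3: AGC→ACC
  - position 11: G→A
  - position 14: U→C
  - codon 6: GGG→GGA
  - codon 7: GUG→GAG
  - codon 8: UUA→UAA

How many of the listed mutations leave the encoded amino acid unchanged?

1

Codon 3: AGC (Ser) → ACC (Thr) — missense.
Codon 4: GGU (Gly) → GAU (Asp) — missense.
Codon 5: CUC (Leu) → CCC (Pro) — missense.
Codon 6: GGG (Gly) → GGA (Gly) — synonymous.
Codon 7: GUG (Val) → GAG (Glu) — missense.
Codon 8: UUA (Leu) → UAA (Stop) — nonsense.
Synonymous: 1 of 6.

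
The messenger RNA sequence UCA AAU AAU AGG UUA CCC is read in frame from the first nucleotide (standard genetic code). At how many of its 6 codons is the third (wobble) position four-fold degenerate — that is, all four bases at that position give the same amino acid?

2

Codon 1 UCA (Ser): third position 4-fold.
Codon 2 AAU (Asn): third position 2-fold.
Codon 3 AAU (Asn): third position 2-fold.
Codon 4 AGG (Arg): third position 2-fold.
Codon 5 UUA (Leu): third position 2-fold.
Codon 6 CCC (Pro): third position 4-fold.
Four-fold degenerate third positions: 2.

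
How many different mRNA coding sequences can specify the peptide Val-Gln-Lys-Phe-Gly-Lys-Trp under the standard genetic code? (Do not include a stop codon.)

Val: 4 codons.
Gln: 2 codons.
Lys: 2 codons.
Phe: 2 codons.
Gly: 4 codons.
Lys: 2 codons.
Trp: 1 codon.
4 × 2 × 2 × 2 × 4 × 2 × 1 = 256.

256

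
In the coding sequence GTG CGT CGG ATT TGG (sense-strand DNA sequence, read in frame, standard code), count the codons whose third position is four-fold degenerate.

3

Codon 1 GTG (Val): third position 4-fold.
Codon 2 CGT (Arg): third position 4-fold.
Codon 3 CGG (Arg): third position 4-fold.
Codon 4 ATT (Ile): third position 3-fold.
Codon 5 TGG (Trp): third position 1-fold.
Four-fold degenerate third positions: 3.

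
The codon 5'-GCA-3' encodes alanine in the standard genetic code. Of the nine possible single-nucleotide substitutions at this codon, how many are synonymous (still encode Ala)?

3

Position 1: none → 0 synonymous.
Position 2: none → 0 synonymous.
Position 3: GCU, GCC, GCG → 3 synonymous.
Total: 0 + 0 + 3 = 3.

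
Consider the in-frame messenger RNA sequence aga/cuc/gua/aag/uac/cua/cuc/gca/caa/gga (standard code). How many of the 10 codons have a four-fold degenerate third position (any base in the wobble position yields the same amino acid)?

Codon 1 AGA (Arg): third position 2-fold.
Codon 2 CUC (Leu): third position 4-fold.
Codon 3 GUA (Val): third position 4-fold.
Codon 4 AAG (Lys): third position 2-fold.
Codon 5 UAC (Tyr): third position 2-fold.
Codon 6 CUA (Leu): third position 4-fold.
Codon 7 CUC (Leu): third position 4-fold.
Codon 8 GCA (Ala): third position 4-fold.
Codon 9 CAA (Gln): third position 2-fold.
Codon 10 GGA (Gly): third position 4-fold.
Four-fold degenerate third positions: 6.

6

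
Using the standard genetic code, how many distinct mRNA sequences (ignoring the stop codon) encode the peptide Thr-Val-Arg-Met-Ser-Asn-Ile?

3456

Thr: 4 codons.
Val: 4 codons.
Arg: 6 codons.
Met: 1 codon.
Ser: 6 codons.
Asn: 2 codons.
Ile: 3 codons.
4 × 4 × 6 × 1 × 6 × 2 × 3 = 3456.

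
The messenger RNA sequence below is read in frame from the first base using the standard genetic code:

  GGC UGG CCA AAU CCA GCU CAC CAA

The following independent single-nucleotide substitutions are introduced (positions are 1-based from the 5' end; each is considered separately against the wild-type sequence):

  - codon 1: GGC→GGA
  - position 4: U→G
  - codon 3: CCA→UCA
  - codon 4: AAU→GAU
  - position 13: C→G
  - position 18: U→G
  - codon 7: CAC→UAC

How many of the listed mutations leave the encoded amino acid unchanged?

Codon 1: GGC (Gly) → GGA (Gly) — synonymous.
Codon 2: UGG (Trp) → GGG (Gly) — missense.
Codon 3: CCA (Pro) → UCA (Ser) — missense.
Codon 4: AAU (Asn) → GAU (Asp) — missense.
Codon 5: CCA (Pro) → GCA (Ala) — missense.
Codon 6: GCU (Ala) → GCG (Ala) — synonymous.
Codon 7: CAC (His) → UAC (Tyr) — missense.
Synonymous: 2 of 7.

2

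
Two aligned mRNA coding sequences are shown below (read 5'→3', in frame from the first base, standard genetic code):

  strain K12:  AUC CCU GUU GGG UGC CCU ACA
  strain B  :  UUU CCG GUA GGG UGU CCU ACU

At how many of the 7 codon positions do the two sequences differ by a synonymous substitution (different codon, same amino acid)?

4

Codon 1: AUC Ile / UUU Phe — nonsynonymous.
Codon 2: CCU Pro / CCG Pro — synonymous.
Codon 3: GUU Val / GUA Val — synonymous.
Codon 4: GGG Gly / GGG Gly — identical.
Codon 5: UGC Cys / UGU Cys — synonymous.
Codon 6: CCU Pro / CCU Pro — identical.
Codon 7: ACA Thr / ACU Thr — synonymous.
Synonymous differences: 4.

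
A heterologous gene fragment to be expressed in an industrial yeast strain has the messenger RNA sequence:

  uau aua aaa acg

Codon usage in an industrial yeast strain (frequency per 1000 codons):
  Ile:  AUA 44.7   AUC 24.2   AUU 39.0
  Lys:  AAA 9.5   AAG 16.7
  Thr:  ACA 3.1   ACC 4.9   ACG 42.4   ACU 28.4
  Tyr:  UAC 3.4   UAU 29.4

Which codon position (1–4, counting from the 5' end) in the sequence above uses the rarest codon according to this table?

Codon 1 UAU (Tyr): 29.4 per 1000.
Codon 2 AUA (Ile): 44.7 per 1000.
Codon 3 AAA (Lys): 9.5 per 1000.
Codon 4 ACG (Thr): 42.4 per 1000.
Lowest frequency is 9.5 at codon 3.

3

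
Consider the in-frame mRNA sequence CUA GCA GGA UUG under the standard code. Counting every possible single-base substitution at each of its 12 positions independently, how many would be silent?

12

Codon 1 (CUA, Leu): 4 synonymous substitutions.
Codon 2 (GCA, Ala): 3 synonymous substitutions.
Codon 3 (GGA, Gly): 3 synonymous substitutions.
Codon 4 (UUG, Leu): 2 synonymous substitutions.
Total: 4 + 3 + 3 + 2 = 12.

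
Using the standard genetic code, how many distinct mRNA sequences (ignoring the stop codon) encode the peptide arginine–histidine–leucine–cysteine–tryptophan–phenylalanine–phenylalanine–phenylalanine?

Arg: 6 codons.
His: 2 codons.
Leu: 6 codons.
Cys: 2 codons.
Trp: 1 codon.
Phe: 2 codons.
Phe: 2 codons.
Phe: 2 codons.
6 × 2 × 6 × 2 × 1 × 2 × 2 × 2 = 1152.

1152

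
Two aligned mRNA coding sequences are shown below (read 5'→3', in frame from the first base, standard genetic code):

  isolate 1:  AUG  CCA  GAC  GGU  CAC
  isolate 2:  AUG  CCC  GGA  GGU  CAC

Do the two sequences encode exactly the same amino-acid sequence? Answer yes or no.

Codon 1: AUG Met / AUG Met — identical.
Codon 2: CCA Pro / CCC Pro — synonymous.
Codon 3: GAC Asp / GGA Gly — nonsynonymous.
Codon 4: GGU Gly / GGU Gly — identical.
Codon 5: CAC His / CAC His — identical.
Nonsynonymous differences: 1 → different protein.

no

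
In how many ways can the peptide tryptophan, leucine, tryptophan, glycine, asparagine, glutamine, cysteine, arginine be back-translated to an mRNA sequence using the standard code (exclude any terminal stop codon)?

Trp: 1 codon.
Leu: 6 codons.
Trp: 1 codon.
Gly: 4 codons.
Asn: 2 codons.
Gln: 2 codons.
Cys: 2 codons.
Arg: 6 codons.
1 × 6 × 1 × 4 × 2 × 2 × 2 × 6 = 1152.

1152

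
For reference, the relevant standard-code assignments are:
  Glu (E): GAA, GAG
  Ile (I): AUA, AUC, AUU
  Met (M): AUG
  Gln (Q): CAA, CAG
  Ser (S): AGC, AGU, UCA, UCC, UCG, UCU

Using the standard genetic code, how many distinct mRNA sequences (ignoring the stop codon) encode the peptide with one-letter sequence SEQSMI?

Ser: 6 codons.
Glu: 2 codons.
Gln: 2 codons.
Ser: 6 codons.
Met: 1 codon.
Ile: 3 codons.
6 × 2 × 2 × 6 × 1 × 3 = 432.

432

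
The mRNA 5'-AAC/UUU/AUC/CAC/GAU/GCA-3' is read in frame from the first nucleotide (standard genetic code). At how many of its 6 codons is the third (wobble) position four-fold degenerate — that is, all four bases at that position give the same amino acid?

1

Codon 1 AAC (Asn): third position 2-fold.
Codon 2 UUU (Phe): third position 2-fold.
Codon 3 AUC (Ile): third position 3-fold.
Codon 4 CAC (His): third position 2-fold.
Codon 5 GAU (Asp): third position 2-fold.
Codon 6 GCA (Ala): third position 4-fold.
Four-fold degenerate third positions: 1.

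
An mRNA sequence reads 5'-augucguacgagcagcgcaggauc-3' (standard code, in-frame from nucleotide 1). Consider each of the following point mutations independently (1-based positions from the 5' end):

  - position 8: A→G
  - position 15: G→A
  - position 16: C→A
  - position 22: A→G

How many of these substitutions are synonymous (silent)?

1

Codon 3: UAC (Tyr) → UGC (Cys) — missense.
Codon 5: CAG (Gln) → CAA (Gln) — synonymous.
Codon 6: CGC (Arg) → AGC (Ser) — missense.
Codon 8: AUC (Ile) → GUC (Val) — missense.
Synonymous: 1 of 4.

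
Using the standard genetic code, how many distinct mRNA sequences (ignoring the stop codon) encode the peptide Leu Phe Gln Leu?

144

Leu: 6 codons.
Phe: 2 codons.
Gln: 2 codons.
Leu: 6 codons.
6 × 2 × 2 × 6 = 144.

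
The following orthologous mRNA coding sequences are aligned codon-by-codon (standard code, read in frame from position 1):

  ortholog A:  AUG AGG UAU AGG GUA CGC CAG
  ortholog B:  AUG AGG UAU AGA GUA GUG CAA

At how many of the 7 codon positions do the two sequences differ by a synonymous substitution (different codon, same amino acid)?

Codon 1: AUG Met / AUG Met — identical.
Codon 2: AGG Arg / AGG Arg — identical.
Codon 3: UAU Tyr / UAU Tyr — identical.
Codon 4: AGG Arg / AGA Arg — synonymous.
Codon 5: GUA Val / GUA Val — identical.
Codon 6: CGC Arg / GUG Val — nonsynonymous.
Codon 7: CAG Gln / CAA Gln — synonymous.
Synonymous differences: 2.

2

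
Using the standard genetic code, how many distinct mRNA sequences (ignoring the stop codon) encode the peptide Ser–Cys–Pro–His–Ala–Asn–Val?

Ser: 6 codons.
Cys: 2 codons.
Pro: 4 codons.
His: 2 codons.
Ala: 4 codons.
Asn: 2 codons.
Val: 4 codons.
6 × 2 × 4 × 2 × 4 × 2 × 4 = 3072.

3072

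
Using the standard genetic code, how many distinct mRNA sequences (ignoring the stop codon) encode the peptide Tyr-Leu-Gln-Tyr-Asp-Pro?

Tyr: 2 codons.
Leu: 6 codons.
Gln: 2 codons.
Tyr: 2 codons.
Asp: 2 codons.
Pro: 4 codons.
2 × 6 × 2 × 2 × 2 × 4 = 384.

384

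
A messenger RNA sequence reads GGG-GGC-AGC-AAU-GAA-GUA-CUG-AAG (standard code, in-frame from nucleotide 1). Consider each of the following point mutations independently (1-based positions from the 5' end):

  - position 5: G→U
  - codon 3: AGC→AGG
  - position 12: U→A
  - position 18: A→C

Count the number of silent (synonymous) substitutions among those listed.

1

Codon 2: GGC (Gly) → GUC (Val) — missense.
Codon 3: AGC (Ser) → AGG (Arg) — missense.
Codon 4: AAU (Asn) → AAA (Lys) — missense.
Codon 6: GUA (Val) → GUC (Val) — synonymous.
Synonymous: 1 of 4.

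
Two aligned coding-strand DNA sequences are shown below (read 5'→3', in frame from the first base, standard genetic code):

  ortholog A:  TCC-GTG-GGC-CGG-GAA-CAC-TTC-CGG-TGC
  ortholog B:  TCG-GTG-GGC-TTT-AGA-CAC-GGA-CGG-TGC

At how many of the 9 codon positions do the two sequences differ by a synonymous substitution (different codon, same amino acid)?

Codon 1: TCC Ser / TCG Ser — synonymous.
Codon 2: GTG Val / GTG Val — identical.
Codon 3: GGC Gly / GGC Gly — identical.
Codon 4: CGG Arg / TTT Phe — nonsynonymous.
Codon 5: GAA Glu / AGA Arg — nonsynonymous.
Codon 6: CAC His / CAC His — identical.
Codon 7: TTC Phe / GGA Gly — nonsynonymous.
Codon 8: CGG Arg / CGG Arg — identical.
Codon 9: TGC Cys / TGC Cys — identical.
Synonymous differences: 1.

1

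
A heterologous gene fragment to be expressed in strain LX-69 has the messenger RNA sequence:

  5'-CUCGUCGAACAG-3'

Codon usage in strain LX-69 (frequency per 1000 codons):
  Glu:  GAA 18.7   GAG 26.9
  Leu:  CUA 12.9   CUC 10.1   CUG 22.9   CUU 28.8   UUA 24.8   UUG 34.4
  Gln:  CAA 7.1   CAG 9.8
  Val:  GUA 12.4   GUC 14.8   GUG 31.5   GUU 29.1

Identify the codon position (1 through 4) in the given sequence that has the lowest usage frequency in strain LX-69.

4

Codon 1 CUC (Leu): 10.1 per 1000.
Codon 2 GUC (Val): 14.8 per 1000.
Codon 3 GAA (Glu): 18.7 per 1000.
Codon 4 CAG (Gln): 9.8 per 1000.
Lowest frequency is 9.8 at codon 4.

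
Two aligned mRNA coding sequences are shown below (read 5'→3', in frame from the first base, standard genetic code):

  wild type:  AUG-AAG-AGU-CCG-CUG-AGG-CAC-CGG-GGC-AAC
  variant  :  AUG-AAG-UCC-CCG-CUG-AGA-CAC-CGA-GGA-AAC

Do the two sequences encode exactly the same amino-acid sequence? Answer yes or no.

Codon 1: AUG Met / AUG Met — identical.
Codon 2: AAG Lys / AAG Lys — identical.
Codon 3: AGU Ser / UCC Ser — synonymous.
Codon 4: CCG Pro / CCG Pro — identical.
Codon 5: CUG Leu / CUG Leu — identical.
Codon 6: AGG Arg / AGA Arg — synonymous.
Codon 7: CAC His / CAC His — identical.
Codon 8: CGG Arg / CGA Arg — synonymous.
Codon 9: GGC Gly / GGA Gly — synonymous.
Codon 10: AAC Asn / AAC Asn — identical.
Nonsynonymous differences: 0 → same protein.

yes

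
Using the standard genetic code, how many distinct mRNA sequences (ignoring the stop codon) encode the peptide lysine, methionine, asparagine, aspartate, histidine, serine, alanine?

Lys: 2 codons.
Met: 1 codon.
Asn: 2 codons.
Asp: 2 codons.
His: 2 codons.
Ser: 6 codons.
Ala: 4 codons.
2 × 1 × 2 × 2 × 2 × 6 × 4 = 384.

384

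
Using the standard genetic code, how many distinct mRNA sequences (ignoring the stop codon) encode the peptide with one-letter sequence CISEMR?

432

Cys: 2 codons.
Ile: 3 codons.
Ser: 6 codons.
Glu: 2 codons.
Met: 1 codon.
Arg: 6 codons.
2 × 3 × 6 × 2 × 1 × 6 = 432.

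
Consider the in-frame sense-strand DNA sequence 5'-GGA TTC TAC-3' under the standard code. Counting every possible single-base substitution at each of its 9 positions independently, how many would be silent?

Codon 1 (GGA, Gly): 3 synonymous substitutions.
Codon 2 (TTC, Phe): 1 synonymous substitution.
Codon 3 (TAC, Tyr): 1 synonymous substitution.
Total: 3 + 1 + 1 = 5.

5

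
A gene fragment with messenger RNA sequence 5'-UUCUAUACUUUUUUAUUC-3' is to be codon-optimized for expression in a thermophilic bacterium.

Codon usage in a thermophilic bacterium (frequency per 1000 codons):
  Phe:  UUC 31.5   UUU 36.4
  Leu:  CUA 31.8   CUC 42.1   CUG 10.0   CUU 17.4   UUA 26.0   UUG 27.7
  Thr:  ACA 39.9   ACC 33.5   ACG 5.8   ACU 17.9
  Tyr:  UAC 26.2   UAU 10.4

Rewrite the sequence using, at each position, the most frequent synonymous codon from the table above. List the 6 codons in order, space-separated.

Codon 1 (Phe): best is UUU at 36.4.
Codon 2 (Tyr): best is UAC at 26.2.
Codon 3 (Thr): best is ACA at 39.9.
Codon 4 (Phe): best is UUU at 36.4.
Codon 5 (Leu): best is CUC at 42.1.
Codon 6 (Phe): best is UUU at 36.4.

UUU UAC ACA UUU CUC UUU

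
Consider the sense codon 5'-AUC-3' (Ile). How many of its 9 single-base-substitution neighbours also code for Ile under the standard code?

2

Position 1: none → 0 synonymous.
Position 2: none → 0 synonymous.
Position 3: AUU, AUA → 2 synonymous.
Total: 0 + 0 + 2 = 2.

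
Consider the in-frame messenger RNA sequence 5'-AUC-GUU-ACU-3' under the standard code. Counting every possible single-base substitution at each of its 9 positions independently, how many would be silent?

8

Codon 1 (AUC, Ile): 2 synonymous substitutions.
Codon 2 (GUU, Val): 3 synonymous substitutions.
Codon 3 (ACU, Thr): 3 synonymous substitutions.
Total: 2 + 3 + 3 = 8.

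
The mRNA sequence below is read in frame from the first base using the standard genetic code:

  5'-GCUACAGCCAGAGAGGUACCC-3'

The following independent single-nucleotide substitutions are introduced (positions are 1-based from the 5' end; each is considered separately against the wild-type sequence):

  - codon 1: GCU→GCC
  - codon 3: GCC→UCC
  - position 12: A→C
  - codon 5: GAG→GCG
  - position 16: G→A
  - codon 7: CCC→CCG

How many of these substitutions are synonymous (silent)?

2

Codon 1: GCU (Ala) → GCC (Ala) — synonymous.
Codon 3: GCC (Ala) → UCC (Ser) — missense.
Codon 4: AGA (Arg) → AGC (Ser) — missense.
Codon 5: GAG (Glu) → GCG (Ala) — missense.
Codon 6: GUA (Val) → AUA (Ile) — missense.
Codon 7: CCC (Pro) → CCG (Pro) — synonymous.
Synonymous: 2 of 6.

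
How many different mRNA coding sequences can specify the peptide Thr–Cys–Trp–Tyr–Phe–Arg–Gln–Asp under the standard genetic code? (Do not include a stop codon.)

768

Thr: 4 codons.
Cys: 2 codons.
Trp: 1 codon.
Tyr: 2 codons.
Phe: 2 codons.
Arg: 6 codons.
Gln: 2 codons.
Asp: 2 codons.
4 × 2 × 1 × 2 × 2 × 6 × 2 × 2 = 768.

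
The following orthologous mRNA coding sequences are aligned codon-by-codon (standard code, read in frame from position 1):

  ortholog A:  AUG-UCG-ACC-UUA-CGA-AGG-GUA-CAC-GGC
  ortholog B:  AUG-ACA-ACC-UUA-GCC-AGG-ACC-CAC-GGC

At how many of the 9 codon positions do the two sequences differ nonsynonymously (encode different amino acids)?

3

Codon 1: AUG Met / AUG Met — identical.
Codon 2: UCG Ser / ACA Thr — nonsynonymous.
Codon 3: ACC Thr / ACC Thr — identical.
Codon 4: UUA Leu / UUA Leu — identical.
Codon 5: CGA Arg / GCC Ala — nonsynonymous.
Codon 6: AGG Arg / AGG Arg — identical.
Codon 7: GUA Val / ACC Thr — nonsynonymous.
Codon 8: CAC His / CAC His — identical.
Codon 9: GGC Gly / GGC Gly — identical.
Nonsynonymous differences: 3.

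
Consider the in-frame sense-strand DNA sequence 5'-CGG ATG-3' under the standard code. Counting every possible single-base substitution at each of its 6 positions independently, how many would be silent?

Codon 1 (CGG, Arg): 4 synonymous substitutions.
Codon 2 (ATG, Met): 0 synonymous substitutions.
Total: 4 + 0 = 4.

4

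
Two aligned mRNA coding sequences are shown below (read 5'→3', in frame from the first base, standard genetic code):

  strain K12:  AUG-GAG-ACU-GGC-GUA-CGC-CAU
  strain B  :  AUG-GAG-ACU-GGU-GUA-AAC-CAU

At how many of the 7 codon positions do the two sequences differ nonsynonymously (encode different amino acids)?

Codon 1: AUG Met / AUG Met — identical.
Codon 2: GAG Glu / GAG Glu — identical.
Codon 3: ACU Thr / ACU Thr — identical.
Codon 4: GGC Gly / GGU Gly — synonymous.
Codon 5: GUA Val / GUA Val — identical.
Codon 6: CGC Arg / AAC Asn — nonsynonymous.
Codon 7: CAU His / CAU His — identical.
Nonsynonymous differences: 1.

1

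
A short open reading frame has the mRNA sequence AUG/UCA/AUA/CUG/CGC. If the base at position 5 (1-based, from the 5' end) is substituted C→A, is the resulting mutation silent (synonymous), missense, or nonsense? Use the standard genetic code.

Position 5 falls in codon 2: UCA → Ser.
After the substitution the codon is UAA → Stop.
The new codon is a stop codon, so this is a nonsense mutation.

nonsense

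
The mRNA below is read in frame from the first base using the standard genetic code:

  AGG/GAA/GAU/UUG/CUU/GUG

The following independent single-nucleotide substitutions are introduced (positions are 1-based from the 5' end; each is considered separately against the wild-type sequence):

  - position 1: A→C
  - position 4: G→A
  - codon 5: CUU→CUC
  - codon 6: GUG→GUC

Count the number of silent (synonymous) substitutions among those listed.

Codon 1: AGG (Arg) → CGG (Arg) — synonymous.
Codon 2: GAA (Glu) → AAA (Lys) — missense.
Codon 5: CUU (Leu) → CUC (Leu) — synonymous.
Codon 6: GUG (Val) → GUC (Val) — synonymous.
Synonymous: 3 of 4.

3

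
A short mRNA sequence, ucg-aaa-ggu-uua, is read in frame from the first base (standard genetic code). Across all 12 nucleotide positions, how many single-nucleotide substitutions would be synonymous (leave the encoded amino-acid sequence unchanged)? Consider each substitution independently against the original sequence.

Codon 1 (UCG, Ser): 3 synonymous substitutions.
Codon 2 (AAA, Lys): 1 synonymous substitution.
Codon 3 (GGU, Gly): 3 synonymous substitutions.
Codon 4 (UUA, Leu): 2 synonymous substitutions.
Total: 3 + 1 + 3 + 2 = 9.

9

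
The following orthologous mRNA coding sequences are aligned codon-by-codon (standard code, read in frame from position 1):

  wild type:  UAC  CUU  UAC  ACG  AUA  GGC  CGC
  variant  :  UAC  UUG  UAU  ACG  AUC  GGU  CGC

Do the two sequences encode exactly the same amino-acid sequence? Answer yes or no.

yes

Codon 1: UAC Tyr / UAC Tyr — identical.
Codon 2: CUU Leu / UUG Leu — synonymous.
Codon 3: UAC Tyr / UAU Tyr — synonymous.
Codon 4: ACG Thr / ACG Thr — identical.
Codon 5: AUA Ile / AUC Ile — synonymous.
Codon 6: GGC Gly / GGU Gly — synonymous.
Codon 7: CGC Arg / CGC Arg — identical.
Nonsynonymous differences: 0 → same protein.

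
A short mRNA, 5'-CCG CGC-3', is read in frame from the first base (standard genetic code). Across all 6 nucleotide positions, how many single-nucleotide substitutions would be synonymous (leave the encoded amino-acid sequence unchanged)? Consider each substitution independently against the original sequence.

6

Codon 1 (CCG, Pro): 3 synonymous substitutions.
Codon 2 (CGC, Arg): 3 synonymous substitutions.
Total: 3 + 3 = 6.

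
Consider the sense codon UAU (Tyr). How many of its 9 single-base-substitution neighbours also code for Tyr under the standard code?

Position 1: none → 0 synonymous.
Position 2: none → 0 synonymous.
Position 3: UAC → 1 synonymous.
Total: 0 + 0 + 1 = 1.

1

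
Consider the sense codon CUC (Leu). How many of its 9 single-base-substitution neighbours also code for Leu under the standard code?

3

Position 1: none → 0 synonymous.
Position 2: none → 0 synonymous.
Position 3: CUU, CUA, CUG → 3 synonymous.
Total: 0 + 0 + 3 = 3.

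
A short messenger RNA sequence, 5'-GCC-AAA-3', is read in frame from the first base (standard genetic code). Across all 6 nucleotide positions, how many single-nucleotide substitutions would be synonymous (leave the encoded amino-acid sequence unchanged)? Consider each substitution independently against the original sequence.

4

Codon 1 (GCC, Ala): 3 synonymous substitutions.
Codon 2 (AAA, Lys): 1 synonymous substitution.
Total: 3 + 1 = 4.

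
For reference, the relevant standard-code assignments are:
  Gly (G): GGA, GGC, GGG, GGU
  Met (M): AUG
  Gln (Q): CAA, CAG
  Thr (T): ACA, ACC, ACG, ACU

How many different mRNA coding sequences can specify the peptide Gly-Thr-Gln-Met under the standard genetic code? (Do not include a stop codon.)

Gly: 4 codons.
Thr: 4 codons.
Gln: 2 codons.
Met: 1 codon.
4 × 4 × 2 × 1 = 32.

32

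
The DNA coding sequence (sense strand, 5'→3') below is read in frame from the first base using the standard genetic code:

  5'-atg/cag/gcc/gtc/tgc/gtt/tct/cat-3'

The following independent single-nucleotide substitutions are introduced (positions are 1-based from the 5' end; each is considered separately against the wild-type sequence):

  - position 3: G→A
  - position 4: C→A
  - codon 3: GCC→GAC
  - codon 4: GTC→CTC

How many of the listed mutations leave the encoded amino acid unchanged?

Codon 1: ATG (Met) → ATA (Ile) — missense.
Codon 2: CAG (Gln) → AAG (Lys) — missense.
Codon 3: GCC (Ala) → GAC (Asp) — missense.
Codon 4: GTC (Val) → CTC (Leu) — missense.
Synonymous: 0 of 4.

0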